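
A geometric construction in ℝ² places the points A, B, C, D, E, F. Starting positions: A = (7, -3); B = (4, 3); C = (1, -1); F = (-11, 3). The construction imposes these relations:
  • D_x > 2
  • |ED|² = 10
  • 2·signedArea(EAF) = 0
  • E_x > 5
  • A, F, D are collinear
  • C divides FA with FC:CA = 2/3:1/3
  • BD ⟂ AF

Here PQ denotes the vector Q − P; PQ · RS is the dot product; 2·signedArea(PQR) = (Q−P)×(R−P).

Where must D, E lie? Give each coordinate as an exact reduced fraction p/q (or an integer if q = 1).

D = (5/2, -3/2)
E = (11/2, -5/2)

1. D_x = 5/2  [A, F, D are collinear ∩ BD ⟂ AF]
2. D_y = -3/2  [A, F, D are collinear ∩ BD ⟂ AF]
   → D = (5/2, -3/2)
3. E_x = 11/2  [line -6·x + -18·y + -12 = 0 ∩ |ED|² = 10]
4. E_y = -5/2  [line -6·x + -18·y + -12 = 0 ∩ |ED|² = 10]
   → E = (11/2, -5/2)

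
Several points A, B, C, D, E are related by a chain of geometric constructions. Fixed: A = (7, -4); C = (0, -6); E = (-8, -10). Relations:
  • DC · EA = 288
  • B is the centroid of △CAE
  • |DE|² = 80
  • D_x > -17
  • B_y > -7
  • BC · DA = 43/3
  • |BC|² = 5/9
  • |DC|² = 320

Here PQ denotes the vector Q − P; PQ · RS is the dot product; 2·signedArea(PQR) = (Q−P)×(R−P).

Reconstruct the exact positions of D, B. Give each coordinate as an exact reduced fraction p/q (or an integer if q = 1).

B = (-1/3, -20/3)
D = (-16, -14)

1. D_x = -16  [line -15·x + -6·y + -324 = 0 ∩ |DC|² = 320]
2. D_y = -14  [line -15·x + -6·y + -324 = 0 ∩ |DC|² = 320]
   → D = (-16, -14)
3. B_x = -1/3  [B is the centroid of △CAE]
4. B_y = -20/3  [B is the centroid of △CAE]
   → B = (-1/3, -20/3)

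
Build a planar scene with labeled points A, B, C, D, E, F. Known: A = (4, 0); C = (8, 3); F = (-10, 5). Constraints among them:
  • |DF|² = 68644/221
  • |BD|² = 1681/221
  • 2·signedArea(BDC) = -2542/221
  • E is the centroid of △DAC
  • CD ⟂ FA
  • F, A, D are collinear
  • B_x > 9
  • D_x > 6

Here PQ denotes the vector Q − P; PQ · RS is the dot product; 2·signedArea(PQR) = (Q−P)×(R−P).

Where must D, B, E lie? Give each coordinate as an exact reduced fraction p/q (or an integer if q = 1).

1. D_x = 1458/221  [F, A, D are collinear ∩ CD ⟂ FA]
2. D_y = -205/221  [F, A, D are collinear ∩ CD ⟂ FA]
   → D = (1458/221, -205/221)
3. B_x = 2032/221  [line -868/221·x + 310/221·y + 8556/221 = 0 ∩ |BD|² = 1681/221]
4. B_y = -410/221  [line -868/221·x + 310/221·y + 8556/221 = 0 ∩ |BD|² = 1681/221]
   → B = (2032/221, -410/221)
5. E_x = 1370/221  [E is the centroid of △DAC]
6. E_y = 458/663  [E is the centroid of △DAC]
   → E = (1370/221, 458/663)

B = (2032/221, -410/221)
D = (1458/221, -205/221)
E = (1370/221, 458/663)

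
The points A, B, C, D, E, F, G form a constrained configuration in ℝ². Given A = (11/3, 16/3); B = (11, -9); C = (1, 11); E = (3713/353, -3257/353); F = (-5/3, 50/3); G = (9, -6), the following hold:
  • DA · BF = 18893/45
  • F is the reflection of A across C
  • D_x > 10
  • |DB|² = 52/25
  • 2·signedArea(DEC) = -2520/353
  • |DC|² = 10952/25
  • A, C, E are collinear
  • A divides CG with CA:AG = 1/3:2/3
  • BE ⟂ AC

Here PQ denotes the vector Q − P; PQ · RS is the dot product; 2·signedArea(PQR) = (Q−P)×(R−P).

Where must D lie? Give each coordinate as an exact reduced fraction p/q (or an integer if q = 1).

D = (51/5, -39/5)

1. D_x = 51/5  [DA · BF = 18893/45 ∩ 2·signedArea(DEC) = -2520/353]
2. D_y = -39/5  [DA · BF = 18893/45 ∩ 2·signedArea(DEC) = -2520/353]
   → D = (51/5, -39/5)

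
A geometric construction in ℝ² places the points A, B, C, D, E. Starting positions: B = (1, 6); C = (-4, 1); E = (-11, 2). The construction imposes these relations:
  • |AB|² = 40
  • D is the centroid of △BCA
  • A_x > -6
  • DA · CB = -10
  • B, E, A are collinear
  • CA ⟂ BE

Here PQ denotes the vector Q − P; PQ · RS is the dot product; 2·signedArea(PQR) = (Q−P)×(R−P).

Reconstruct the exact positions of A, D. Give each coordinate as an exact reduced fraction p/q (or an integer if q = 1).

A = (-5, 4)
D = (-8/3, 11/3)

1. A_x = -5  [B, E, A are collinear ∩ CA ⟂ BE]
2. A_y = 4  [B, E, A are collinear ∩ CA ⟂ BE]
   → A = (-5, 4)
3. D_x = -8/3  [D is the centroid of △BCA]
4. D_y = 11/3  [D is the centroid of △BCA]
   → D = (-8/3, 11/3)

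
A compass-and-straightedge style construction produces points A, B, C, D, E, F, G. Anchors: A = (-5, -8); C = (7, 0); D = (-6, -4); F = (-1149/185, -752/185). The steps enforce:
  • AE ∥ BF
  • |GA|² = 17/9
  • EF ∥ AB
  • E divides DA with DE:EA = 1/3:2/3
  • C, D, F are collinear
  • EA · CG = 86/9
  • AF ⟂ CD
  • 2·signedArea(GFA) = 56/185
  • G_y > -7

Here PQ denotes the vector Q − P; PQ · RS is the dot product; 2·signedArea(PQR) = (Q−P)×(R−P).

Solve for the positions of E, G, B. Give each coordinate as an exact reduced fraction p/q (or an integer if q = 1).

1. E_x = -17/3  [E divides DA with DE:EA = 1/3:2/3]
2. E_y = -16/3  [E divides DA with DE:EA = 1/3:2/3]
   → E = (-17/3, -16/3)
3. G_x = -16/3  [2·signedArea(GFA) = 56/185 ∩ EA · CG = 86/9]
4. G_y = -20/3  [2·signedArea(GFA) = 56/185 ∩ EA · CG = 86/9]
   → G = (-16/3, -20/3)
5. B_x = -3077/555  [AE ∥ BF ∩ EF ∥ AB]
6. B_y = -3736/555  [AE ∥ BF ∩ EF ∥ AB]
   → B = (-3077/555, -3736/555)

B = (-3077/555, -3736/555)
E = (-17/3, -16/3)
G = (-16/3, -20/3)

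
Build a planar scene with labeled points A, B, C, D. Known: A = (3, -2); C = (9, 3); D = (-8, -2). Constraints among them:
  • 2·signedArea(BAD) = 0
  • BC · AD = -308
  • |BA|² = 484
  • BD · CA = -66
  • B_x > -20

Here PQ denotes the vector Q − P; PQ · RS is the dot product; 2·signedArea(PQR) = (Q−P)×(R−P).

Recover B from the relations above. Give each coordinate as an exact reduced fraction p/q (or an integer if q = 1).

1. B_x = -19  [2·signedArea(BAD) = 0 ∩ BD · CA = -66]
2. B_y = -2  [2·signedArea(BAD) = 0 ∩ BD · CA = -66]
   → B = (-19, -2)

B = (-19, -2)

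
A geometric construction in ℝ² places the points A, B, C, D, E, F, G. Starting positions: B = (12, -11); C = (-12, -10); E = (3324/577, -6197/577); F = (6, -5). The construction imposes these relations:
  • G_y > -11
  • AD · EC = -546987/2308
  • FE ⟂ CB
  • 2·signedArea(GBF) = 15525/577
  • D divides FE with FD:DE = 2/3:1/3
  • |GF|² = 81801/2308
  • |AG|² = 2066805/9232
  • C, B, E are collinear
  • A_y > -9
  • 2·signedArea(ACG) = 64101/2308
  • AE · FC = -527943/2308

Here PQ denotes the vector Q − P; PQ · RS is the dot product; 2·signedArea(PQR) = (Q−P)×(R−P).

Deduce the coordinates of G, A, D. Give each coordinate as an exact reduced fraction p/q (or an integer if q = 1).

1. D_x = 3370/577  [D divides FE with FD:DE = 2/3:1/3]
2. D_y = -5093/577  [D divides FE with FD:DE = 2/3:1/3]
   → D = (3370/577, -5093/577)
3. A_x = -15/2  [AD · EC = -546987/2308 ∩ AE · FC = -527943/2308]
4. A_y = -35/4  [AD · EC = -546987/2308 ∩ AE · FC = -527943/2308]
   → A = (-15/2, -35/4)
5. G_x = 4224/577  [2·signedArea(GBF) = 15525/577 ∩ 2·signedArea(ACG) = 64101/2308]
6. G_y = -12469/1154  [2·signedArea(GBF) = 15525/577 ∩ 2·signedArea(ACG) = 64101/2308]
   → G = (4224/577, -12469/1154)

A = (-15/2, -35/4)
D = (3370/577, -5093/577)
G = (4224/577, -12469/1154)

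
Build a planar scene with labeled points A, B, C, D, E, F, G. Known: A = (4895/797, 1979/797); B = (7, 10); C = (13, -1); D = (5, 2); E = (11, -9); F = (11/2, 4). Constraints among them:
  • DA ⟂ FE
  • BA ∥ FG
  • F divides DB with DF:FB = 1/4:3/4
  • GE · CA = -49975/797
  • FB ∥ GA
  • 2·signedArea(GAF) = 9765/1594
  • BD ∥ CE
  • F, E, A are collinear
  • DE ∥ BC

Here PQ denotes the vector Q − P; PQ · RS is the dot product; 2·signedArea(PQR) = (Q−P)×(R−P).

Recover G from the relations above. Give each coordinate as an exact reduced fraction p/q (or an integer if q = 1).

1. G_x = 7399/1594  [FB ∥ GA ∩ BA ∥ FG]
2. G_y = -2803/797  [FB ∥ GA ∩ BA ∥ FG]
   → G = (7399/1594, -2803/797)

G = (7399/1594, -2803/797)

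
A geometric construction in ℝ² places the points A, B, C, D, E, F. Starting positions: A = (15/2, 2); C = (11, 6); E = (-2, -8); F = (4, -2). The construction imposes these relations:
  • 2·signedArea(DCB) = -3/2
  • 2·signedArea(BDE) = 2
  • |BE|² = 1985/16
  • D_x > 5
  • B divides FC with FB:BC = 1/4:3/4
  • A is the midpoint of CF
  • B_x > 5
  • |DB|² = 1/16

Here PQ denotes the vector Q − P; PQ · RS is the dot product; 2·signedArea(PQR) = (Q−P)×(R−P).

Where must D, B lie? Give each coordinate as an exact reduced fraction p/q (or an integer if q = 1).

B = (23/4, 0)
D = (11/2, 0)

1. B_x = 23/4  [B divides FC with FB:BC = 1/4:3/4]
2. B_y = 0  [B divides FC with FB:BC = 1/4:3/4]
   → B = (23/4, 0)
3. D_x = 11/2  [2·signedArea(DCB) = -3/2 ∩ 2·signedArea(BDE) = 2]
4. D_y = 0  [2·signedArea(DCB) = -3/2 ∩ 2·signedArea(BDE) = 2]
   → D = (11/2, 0)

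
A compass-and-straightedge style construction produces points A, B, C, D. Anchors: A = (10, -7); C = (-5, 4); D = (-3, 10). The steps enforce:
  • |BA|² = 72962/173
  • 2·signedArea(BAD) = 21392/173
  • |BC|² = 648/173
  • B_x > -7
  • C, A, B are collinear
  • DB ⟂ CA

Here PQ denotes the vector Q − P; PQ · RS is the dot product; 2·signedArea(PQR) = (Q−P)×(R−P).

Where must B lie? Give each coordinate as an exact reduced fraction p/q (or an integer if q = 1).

1. B_x = -1135/173  [C, A, B are collinear ∩ DB ⟂ CA]
2. B_y = 890/173  [C, A, B are collinear ∩ DB ⟂ CA]
   → B = (-1135/173, 890/173)

B = (-1135/173, 890/173)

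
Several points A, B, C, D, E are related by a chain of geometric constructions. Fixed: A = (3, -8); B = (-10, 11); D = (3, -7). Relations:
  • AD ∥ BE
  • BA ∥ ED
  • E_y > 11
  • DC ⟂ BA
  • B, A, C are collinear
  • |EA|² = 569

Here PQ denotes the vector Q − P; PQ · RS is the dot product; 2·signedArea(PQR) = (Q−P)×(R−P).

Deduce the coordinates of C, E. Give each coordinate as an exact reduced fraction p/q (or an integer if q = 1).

C = (1343/530, -3879/530)
E = (-10, 12)

1. C_x = 1343/530  [B, A, C are collinear ∩ DC ⟂ BA]
2. C_y = -3879/530  [B, A, C are collinear ∩ DC ⟂ BA]
   → C = (1343/530, -3879/530)
3. E_x = -10  [BA ∥ ED ∩ AD ∥ BE]
4. E_y = 12  [BA ∥ ED ∩ AD ∥ BE]
   → E = (-10, 12)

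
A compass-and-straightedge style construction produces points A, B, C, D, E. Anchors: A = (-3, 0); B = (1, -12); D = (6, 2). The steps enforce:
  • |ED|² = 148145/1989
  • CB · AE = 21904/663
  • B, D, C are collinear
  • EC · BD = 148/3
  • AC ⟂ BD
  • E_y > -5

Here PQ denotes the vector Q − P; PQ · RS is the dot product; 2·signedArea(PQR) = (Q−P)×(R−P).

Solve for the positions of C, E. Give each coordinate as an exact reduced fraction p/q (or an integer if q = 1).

1. C_x = 961/221  [B, D, C are collinear ∩ AC ⟂ BD]
2. C_y = -580/221  [B, D, C are collinear ∩ AC ⟂ BD]
   → C = (961/221, -580/221)
3. E_x = 173/221  [line -5·x + -14·y + -193/3 = 0 ∩ |ED|² = 148145/1989]
4. E_y = -3232/663  [line -5·x + -14·y + -193/3 = 0 ∩ |ED|² = 148145/1989]
   → E = (173/221, -3232/663)

C = (961/221, -580/221)
E = (173/221, -3232/663)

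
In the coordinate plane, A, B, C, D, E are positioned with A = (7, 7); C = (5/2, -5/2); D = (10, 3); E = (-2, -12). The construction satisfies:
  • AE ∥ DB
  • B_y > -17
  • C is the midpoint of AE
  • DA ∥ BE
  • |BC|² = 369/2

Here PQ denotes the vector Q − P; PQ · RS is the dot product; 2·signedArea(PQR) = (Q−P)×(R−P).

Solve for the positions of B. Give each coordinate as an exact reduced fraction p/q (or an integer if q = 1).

1. B_x = 1  [DA ∥ BE ∩ AE ∥ DB]
2. B_y = -16  [DA ∥ BE ∩ AE ∥ DB]
   → B = (1, -16)

B = (1, -16)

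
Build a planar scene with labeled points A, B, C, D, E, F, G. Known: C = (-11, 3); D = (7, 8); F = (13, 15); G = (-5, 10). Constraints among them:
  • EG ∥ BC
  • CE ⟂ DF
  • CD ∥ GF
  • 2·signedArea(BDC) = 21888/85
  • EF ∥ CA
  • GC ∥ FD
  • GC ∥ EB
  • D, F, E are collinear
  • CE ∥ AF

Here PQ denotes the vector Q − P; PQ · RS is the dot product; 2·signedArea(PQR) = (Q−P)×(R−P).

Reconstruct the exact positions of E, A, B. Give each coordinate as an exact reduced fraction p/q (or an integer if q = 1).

1. E_x = -263/85  [D, F, E are collinear ∩ CE ⟂ DF]
2. E_y = -321/85  [D, F, E are collinear ∩ CE ⟂ DF]
   → E = (-263/85, -321/85)
3. A_x = 433/85  [CE ∥ AF ∩ EF ∥ CA]
4. A_y = 1851/85  [CE ∥ AF ∩ EF ∥ CA]
   → A = (433/85, 1851/85)
5. B_x = -773/85  [EG ∥ BC ∩ GC ∥ EB]
6. B_y = -916/85  [EG ∥ BC ∩ GC ∥ EB]
   → B = (-773/85, -916/85)

A = (433/85, 1851/85)
B = (-773/85, -916/85)
E = (-263/85, -321/85)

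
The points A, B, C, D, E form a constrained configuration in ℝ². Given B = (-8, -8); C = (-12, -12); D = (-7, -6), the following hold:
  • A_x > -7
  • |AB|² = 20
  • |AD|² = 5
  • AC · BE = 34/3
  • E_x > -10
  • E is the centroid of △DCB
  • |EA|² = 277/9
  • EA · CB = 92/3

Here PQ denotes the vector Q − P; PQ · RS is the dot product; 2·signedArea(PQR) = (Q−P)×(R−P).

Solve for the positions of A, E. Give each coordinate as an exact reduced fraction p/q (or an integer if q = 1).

1. E_x = -9  [E is the centroid of △DCB]
2. E_y = -26/3  [E is the centroid of △DCB]
   → E = (-9, -26/3)
3. A_x = -6  [AC · BE = 34/3 ∩ EA · CB = 92/3]
4. A_y = -4  [AC · BE = 34/3 ∩ EA · CB = 92/3]
   → A = (-6, -4)

A = (-6, -4)
E = (-9, -26/3)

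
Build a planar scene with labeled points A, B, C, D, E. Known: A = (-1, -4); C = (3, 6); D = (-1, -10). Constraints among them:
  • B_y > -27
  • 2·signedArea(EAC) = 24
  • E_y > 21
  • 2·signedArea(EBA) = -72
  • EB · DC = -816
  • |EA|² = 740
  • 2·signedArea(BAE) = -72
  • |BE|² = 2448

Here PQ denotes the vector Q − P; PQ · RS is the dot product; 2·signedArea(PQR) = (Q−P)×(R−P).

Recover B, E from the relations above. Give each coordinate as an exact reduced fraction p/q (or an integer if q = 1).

1. E_x = 7  [line -10·x + 4·y + -18 = 0 ∩ |EA|² = 740]
2. E_y = 22  [line -10·x + 4·y + -18 = 0 ∩ |EA|² = 740]
   → E = (7, 22)
3. B_x = -5  [2·signedArea(BAE) = -72 ∩ EB · DC = -816]
4. B_y = -26  [2·signedArea(BAE) = -72 ∩ EB · DC = -816]
   → B = (-5, -26)

B = (-5, -26)
E = (7, 22)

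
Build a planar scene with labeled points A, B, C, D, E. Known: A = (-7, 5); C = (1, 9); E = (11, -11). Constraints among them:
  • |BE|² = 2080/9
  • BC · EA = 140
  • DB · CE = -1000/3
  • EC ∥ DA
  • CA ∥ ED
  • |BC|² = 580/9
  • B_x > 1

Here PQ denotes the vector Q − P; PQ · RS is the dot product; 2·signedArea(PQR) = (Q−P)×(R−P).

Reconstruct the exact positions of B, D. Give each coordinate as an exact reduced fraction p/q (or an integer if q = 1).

1. B_x = 5/3  [line 18·x + -16·y + -14 = 0 ∩ |BE|² = 2080/9]
2. B_y = 1  [line 18·x + -16·y + -14 = 0 ∩ |BE|² = 2080/9]
   → B = (5/3, 1)
3. D_x = 3  [EC ∥ DA ∩ CA ∥ ED]
4. D_y = -15  [EC ∥ DA ∩ CA ∥ ED]
   → D = (3, -15)

B = (5/3, 1)
D = (3, -15)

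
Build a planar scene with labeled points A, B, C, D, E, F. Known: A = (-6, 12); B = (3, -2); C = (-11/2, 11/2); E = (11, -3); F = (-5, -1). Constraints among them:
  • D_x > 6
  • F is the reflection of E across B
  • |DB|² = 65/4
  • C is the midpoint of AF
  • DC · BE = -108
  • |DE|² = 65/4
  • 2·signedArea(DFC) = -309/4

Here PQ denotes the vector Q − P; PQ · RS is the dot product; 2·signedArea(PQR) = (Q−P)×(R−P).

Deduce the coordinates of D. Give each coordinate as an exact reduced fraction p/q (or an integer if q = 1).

1. D_x = 7  [DC · BE = -108 ∩ 2·signedArea(DFC) = -309/4]
2. D_y = -5/2  [DC · BE = -108 ∩ 2·signedArea(DFC) = -309/4]
   → D = (7, -5/2)

D = (7, -5/2)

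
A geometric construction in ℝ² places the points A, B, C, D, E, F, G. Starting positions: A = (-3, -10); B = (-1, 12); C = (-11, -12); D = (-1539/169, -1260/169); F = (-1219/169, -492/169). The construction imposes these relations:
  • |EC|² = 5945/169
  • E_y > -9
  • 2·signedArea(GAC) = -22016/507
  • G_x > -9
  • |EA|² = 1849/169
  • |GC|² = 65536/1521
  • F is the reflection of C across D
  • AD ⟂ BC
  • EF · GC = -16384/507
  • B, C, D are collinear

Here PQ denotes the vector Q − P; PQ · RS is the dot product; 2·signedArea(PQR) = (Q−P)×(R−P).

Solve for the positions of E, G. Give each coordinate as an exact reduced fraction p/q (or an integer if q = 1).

1. G_x = -4297/507  [line 2·x + -8·y + -15502/507 = 0 ∩ |GC|² = 65536/1521]
2. G_y = -1004/169  [line 2·x + -8·y + -15502/507 = 0 ∩ |GC|² = 65536/1521]
   → G = (-4297/507, -1004/169)
3. E_x = -1023/169  [line 1280/507·x + 1024/169·y + 11520/169 = 0 ∩ |EA|² = 1849/169]
4. E_y = -1475/169  [line 1280/507·x + 1024/169·y + 11520/169 = 0 ∩ |EA|² = 1849/169]
   → E = (-1023/169, -1475/169)

E = (-1023/169, -1475/169)
G = (-4297/507, -1004/169)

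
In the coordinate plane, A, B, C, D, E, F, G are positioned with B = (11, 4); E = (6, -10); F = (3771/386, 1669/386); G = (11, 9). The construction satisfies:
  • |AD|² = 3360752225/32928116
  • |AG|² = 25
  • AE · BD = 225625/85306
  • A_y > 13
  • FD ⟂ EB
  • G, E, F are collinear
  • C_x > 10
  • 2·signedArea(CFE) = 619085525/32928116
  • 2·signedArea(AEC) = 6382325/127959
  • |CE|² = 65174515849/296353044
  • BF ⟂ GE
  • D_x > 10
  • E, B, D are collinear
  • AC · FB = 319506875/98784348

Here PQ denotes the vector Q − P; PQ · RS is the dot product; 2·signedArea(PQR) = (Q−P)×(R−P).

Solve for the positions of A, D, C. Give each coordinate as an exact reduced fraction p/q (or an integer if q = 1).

A = (11, 14)
C = (2811973/255918, 507461/127959)
D = (935241/85306, 166237/42653)

1. D_x = 935241/85306  [E, B, D are collinear ∩ FD ⟂ EB]
2. D_y = 166237/42653  [E, B, D are collinear ∩ FD ⟂ EB]
   → D = (935241/85306, 166237/42653)
3. C_x = 2811973/255918  [line 5529/386·x + -1455/386·y + -4690229069/32928116 = 0 ∩ |CE|² = 65174515849/296353044]
4. C_y = 507461/127959  [line 5529/386·x + -1455/386·y + -4690229069/32928116 = 0 ∩ |CE|² = 65174515849/296353044]
   → C = (2811973/255918, 507461/127959)
5. A_x = 11  [AC · FB = 319506875/98784348 ∩ AE · BD = 225625/85306]
6. A_y = 14  [AC · FB = 319506875/98784348 ∩ AE · BD = 225625/85306]
   → A = (11, 14)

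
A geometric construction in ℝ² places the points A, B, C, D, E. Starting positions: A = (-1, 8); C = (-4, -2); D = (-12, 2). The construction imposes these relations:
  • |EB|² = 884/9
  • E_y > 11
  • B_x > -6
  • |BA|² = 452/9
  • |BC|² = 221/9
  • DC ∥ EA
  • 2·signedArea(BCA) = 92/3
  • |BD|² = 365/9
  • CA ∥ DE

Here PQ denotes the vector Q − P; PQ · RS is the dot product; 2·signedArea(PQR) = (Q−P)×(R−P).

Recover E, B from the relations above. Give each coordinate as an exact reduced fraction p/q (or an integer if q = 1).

1. E_x = -9  [DC ∥ EA ∩ CA ∥ DE]
2. E_y = 12  [DC ∥ EA ∩ CA ∥ DE]
   → E = (-9, 12)
3. B_x = -17/3  [line -10·x + 3·y + -194/3 = 0 ∩ |BD|² = 365/9]
4. B_y = 8/3  [line -10·x + 3·y + -194/3 = 0 ∩ |BD|² = 365/9]
   → B = (-17/3, 8/3)

B = (-17/3, 8/3)
E = (-9, 12)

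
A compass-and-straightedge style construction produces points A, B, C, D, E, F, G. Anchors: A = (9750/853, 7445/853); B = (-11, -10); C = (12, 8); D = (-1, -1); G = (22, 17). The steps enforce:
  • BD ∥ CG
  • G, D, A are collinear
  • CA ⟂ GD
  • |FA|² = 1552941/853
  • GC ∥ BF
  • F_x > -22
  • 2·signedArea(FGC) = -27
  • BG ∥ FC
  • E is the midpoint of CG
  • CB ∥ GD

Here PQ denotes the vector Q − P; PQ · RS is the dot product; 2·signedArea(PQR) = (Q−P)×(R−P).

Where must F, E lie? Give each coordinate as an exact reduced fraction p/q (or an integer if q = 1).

1. F_x = -21  [BG ∥ FC ∩ GC ∥ BF]
2. F_y = -19  [BG ∥ FC ∩ GC ∥ BF]
   → F = (-21, -19)
3. E_x = 17  [E is the midpoint of CG]
4. E_y = 25/2  [E is the midpoint of CG]
   → E = (17, 25/2)

E = (17, 25/2)
F = (-21, -19)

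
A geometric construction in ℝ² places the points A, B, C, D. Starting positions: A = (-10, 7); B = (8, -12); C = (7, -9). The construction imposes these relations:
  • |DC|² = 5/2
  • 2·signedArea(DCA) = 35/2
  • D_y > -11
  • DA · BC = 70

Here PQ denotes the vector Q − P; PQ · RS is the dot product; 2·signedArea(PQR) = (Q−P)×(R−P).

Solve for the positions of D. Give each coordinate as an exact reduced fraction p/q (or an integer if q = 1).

1. D_x = 15/2  [2·signedArea(DCA) = 35/2 ∩ DA · BC = 70]
2. D_y = -21/2  [2·signedArea(DCA) = 35/2 ∩ DA · BC = 70]
   → D = (15/2, -21/2)

D = (15/2, -21/2)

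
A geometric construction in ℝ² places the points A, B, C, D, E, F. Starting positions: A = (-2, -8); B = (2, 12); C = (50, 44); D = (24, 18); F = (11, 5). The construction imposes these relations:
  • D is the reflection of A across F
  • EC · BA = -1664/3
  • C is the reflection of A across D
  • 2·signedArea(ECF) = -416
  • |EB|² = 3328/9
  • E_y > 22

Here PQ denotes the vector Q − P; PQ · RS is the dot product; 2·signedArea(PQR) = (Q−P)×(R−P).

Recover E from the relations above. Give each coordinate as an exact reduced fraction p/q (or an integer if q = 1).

E = (18, 68/3)

1. E_x = 18  [2·signedArea(ECF) = -416 ∩ EC · BA = -1664/3]
2. E_y = 68/3  [2·signedArea(ECF) = -416 ∩ EC · BA = -1664/3]
   → E = (18, 68/3)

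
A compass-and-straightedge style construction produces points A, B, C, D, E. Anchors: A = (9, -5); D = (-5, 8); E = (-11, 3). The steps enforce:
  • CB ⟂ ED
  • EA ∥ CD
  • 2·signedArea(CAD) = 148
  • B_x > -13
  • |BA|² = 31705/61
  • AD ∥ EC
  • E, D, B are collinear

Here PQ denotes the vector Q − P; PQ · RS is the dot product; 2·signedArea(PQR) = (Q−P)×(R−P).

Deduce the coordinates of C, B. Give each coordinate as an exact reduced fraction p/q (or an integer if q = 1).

1. C_x = -25  [EA ∥ CD ∩ AD ∥ EC]
2. C_y = 16  [EA ∥ CD ∩ AD ∥ EC]
   → C = (-25, 16)
3. B_x = -785/61  [E, D, B are collinear ∩ CB ⟂ ED]
4. B_y = 88/61  [E, D, B are collinear ∩ CB ⟂ ED]
   → B = (-785/61, 88/61)

B = (-785/61, 88/61)
C = (-25, 16)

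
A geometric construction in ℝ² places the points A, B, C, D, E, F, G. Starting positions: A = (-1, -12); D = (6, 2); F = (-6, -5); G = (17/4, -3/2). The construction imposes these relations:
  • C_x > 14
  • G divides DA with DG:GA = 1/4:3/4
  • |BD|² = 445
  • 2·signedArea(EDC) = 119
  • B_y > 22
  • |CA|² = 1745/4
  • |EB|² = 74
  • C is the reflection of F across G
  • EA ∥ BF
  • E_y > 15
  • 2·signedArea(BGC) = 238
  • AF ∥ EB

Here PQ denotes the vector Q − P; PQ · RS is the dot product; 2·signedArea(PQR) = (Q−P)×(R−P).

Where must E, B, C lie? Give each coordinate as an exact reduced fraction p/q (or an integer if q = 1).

1. C_x = 29/2  [C is the reflection of F across G]
2. C_y = 2  [C is the reflection of F across G]
   → C = (29/2, 2)
3. E_y = 16  [2·signedArea(EDC) = 119]
4. B_x = 8  [line -7/2·x + 41/4·y + -831/4 = 0 ∩ |BD|² = 445]
5. B_y = 23  [line -7/2·x + 41/4·y + -831/4 = 0 ∩ |BD|² = 445]
   → B = (8, 23)
6. E_x = 13  [2·signedArea(EDC) = 119 ∩ EA ∥ BF]
   → E = (13, 16)
7. E_y = 16  [2·signedArea(EDC) = 119 ∩ EA ∥ BF]
   → E = (13, 16)

B = (8, 23)
C = (29/2, 2)
E = (13, 16)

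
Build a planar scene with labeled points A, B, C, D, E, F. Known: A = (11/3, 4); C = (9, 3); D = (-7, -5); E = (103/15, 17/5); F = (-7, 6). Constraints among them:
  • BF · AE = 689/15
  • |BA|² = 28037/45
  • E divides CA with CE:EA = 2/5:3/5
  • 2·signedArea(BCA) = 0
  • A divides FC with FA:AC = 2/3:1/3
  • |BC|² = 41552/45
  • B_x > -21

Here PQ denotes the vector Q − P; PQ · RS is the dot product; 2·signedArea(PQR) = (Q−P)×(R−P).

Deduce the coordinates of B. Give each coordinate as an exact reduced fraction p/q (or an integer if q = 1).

1. B_x = -313/15  [2·signedArea(BCA) = 0 ∩ BF · AE = 689/15]
2. B_y = 43/5  [2·signedArea(BCA) = 0 ∩ BF · AE = 689/15]
   → B = (-313/15, 43/5)

B = (-313/15, 43/5)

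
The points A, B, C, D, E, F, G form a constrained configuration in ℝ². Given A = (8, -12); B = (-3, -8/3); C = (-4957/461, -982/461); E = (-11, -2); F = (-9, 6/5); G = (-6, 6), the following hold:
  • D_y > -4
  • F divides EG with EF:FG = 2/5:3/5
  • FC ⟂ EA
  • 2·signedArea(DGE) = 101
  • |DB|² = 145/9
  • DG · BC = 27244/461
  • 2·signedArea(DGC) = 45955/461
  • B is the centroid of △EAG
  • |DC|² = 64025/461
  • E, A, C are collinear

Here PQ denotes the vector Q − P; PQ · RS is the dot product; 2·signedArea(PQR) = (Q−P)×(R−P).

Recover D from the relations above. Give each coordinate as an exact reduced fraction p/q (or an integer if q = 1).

1. D_x = 1  [DG · BC = 27244/461 ∩ 2·signedArea(DGC) = 45955/461]
2. D_y = -3  [DG · BC = 27244/461 ∩ 2·signedArea(DGC) = 45955/461]
   → D = (1, -3)

D = (1, -3)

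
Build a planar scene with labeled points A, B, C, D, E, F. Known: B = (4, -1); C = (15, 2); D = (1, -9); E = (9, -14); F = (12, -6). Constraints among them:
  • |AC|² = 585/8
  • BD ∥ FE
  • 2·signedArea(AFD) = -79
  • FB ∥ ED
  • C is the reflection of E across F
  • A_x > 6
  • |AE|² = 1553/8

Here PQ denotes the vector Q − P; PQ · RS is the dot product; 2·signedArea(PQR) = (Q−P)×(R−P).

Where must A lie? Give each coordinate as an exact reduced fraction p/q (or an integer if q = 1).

1. A_x = 27/4  [line 3·x + -11·y + -23 = 0 ∩ |AE|² = 1553/8]
2. A_y = -1/4  [line 3·x + -11·y + -23 = 0 ∩ |AE|² = 1553/8]
   → A = (27/4, -1/4)

A = (27/4, -1/4)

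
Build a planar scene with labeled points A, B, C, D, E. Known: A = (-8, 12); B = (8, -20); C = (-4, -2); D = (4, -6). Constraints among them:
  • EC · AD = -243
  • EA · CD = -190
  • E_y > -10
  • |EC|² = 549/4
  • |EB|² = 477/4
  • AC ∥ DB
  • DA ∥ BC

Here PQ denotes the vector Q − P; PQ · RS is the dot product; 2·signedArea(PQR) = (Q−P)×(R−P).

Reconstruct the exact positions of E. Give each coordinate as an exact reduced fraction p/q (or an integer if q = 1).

E = (5, -19/2)

1. E_x = 5  [EC · AD = -243 ∩ EA · CD = -190]
2. E_y = -19/2  [EC · AD = -243 ∩ EA · CD = -190]
   → E = (5, -19/2)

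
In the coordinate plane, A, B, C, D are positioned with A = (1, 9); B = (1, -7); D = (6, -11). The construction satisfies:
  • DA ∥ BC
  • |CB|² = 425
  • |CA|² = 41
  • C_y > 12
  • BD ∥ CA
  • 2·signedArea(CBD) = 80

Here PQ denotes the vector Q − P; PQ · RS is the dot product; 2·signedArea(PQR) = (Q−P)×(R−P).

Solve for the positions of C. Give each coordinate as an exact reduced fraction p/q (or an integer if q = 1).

C = (-4, 13)

1. C_x = -4  [BD ∥ CA ∩ DA ∥ BC]
2. C_y = 13  [BD ∥ CA ∩ DA ∥ BC]
   → C = (-4, 13)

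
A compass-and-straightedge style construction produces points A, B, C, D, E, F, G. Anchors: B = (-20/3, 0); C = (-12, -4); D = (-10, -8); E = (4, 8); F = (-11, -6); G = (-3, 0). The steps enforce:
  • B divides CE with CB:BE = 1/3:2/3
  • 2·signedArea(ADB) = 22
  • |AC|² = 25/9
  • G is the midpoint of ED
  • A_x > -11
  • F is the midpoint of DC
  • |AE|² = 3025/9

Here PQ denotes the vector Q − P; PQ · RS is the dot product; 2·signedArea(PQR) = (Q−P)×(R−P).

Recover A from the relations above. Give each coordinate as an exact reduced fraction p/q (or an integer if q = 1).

A = (-32/3, -3)

1. A_x = -32/3  [line -8·x + 10/3·y + -226/3 = 0 ∩ |AC|² = 25/9]
2. A_y = -3  [line -8·x + 10/3·y + -226/3 = 0 ∩ |AC|² = 25/9]
   → A = (-32/3, -3)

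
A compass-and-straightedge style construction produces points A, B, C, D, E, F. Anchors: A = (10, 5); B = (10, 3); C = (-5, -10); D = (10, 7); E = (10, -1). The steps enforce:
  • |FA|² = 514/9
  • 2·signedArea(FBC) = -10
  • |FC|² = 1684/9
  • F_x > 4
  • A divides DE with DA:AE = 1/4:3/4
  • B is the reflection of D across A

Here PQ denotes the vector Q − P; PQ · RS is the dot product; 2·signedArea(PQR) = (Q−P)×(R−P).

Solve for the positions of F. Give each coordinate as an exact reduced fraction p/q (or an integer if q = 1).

F = (5, -2/3)

1. F_x = 5  [line 13·x + -15·y + -75 = 0 ∩ |FC|² = 1684/9]
2. F_y = -2/3  [line 13·x + -15·y + -75 = 0 ∩ |FC|² = 1684/9]
   → F = (5, -2/3)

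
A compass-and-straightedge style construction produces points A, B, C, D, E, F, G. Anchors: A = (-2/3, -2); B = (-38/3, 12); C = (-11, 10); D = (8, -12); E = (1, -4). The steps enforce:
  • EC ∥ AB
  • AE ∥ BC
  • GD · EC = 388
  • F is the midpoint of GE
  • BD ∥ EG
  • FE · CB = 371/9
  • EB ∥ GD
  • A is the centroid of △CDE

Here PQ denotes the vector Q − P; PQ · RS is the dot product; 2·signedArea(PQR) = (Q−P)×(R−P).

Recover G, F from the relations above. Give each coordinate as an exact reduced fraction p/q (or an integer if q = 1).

F = (34/3, -16)
G = (65/3, -28)

1. G_x = 65/3  [EB ∥ GD ∩ BD ∥ EG]
2. G_y = -28  [EB ∥ GD ∩ BD ∥ EG]
   → G = (65/3, -28)
3. F_x = 34/3  [F is the midpoint of GE]
4. F_y = -16  [F is the midpoint of GE]
   → F = (34/3, -16)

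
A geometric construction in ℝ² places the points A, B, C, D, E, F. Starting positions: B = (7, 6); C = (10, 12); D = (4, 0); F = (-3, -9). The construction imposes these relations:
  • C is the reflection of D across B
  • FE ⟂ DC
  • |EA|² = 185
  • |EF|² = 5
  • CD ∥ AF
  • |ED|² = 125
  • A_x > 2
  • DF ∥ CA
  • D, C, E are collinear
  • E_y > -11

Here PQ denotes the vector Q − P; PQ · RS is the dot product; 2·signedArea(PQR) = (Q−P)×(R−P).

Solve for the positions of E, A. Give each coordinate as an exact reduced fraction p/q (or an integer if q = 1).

A = (3, 3)
E = (-1, -10)

1. E_x = -1  [D, C, E are collinear ∩ FE ⟂ DC]
2. E_y = -10  [D, C, E are collinear ∩ FE ⟂ DC]
   → E = (-1, -10)
3. A_x = 3  [CD ∥ AF ∩ DF ∥ CA]
4. A_y = 3  [CD ∥ AF ∩ DF ∥ CA]
   → A = (3, 3)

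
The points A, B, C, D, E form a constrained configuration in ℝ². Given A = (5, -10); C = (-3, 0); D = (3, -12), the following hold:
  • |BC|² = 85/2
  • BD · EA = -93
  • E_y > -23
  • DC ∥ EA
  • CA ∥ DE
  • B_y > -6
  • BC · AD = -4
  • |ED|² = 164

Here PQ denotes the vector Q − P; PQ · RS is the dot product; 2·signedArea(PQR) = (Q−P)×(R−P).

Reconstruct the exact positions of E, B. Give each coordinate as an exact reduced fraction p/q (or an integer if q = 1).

B = (1/2, -11/2)
E = (11, -22)

1. E_x = 11  [DC ∥ EA ∩ CA ∥ DE]
2. E_y = -22  [DC ∥ EA ∩ CA ∥ DE]
   → E = (11, -22)
3. B_x = 1/2  [BD · EA = -93 ∩ BC · AD = -4]
4. B_y = -11/2  [BD · EA = -93 ∩ BC · AD = -4]
   → B = (1/2, -11/2)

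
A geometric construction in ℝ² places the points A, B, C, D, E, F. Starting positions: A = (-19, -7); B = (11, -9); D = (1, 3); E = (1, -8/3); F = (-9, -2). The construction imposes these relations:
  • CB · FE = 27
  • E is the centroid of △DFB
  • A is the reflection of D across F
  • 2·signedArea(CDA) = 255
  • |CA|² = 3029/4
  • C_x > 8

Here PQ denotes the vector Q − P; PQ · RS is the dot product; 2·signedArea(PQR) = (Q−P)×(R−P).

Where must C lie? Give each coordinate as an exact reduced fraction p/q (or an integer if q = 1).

1. C_x = 17/2  [2·signedArea(CDA) = 255 ∩ CB · FE = 27]
2. C_y = -6  [2·signedArea(CDA) = 255 ∩ CB · FE = 27]
   → C = (17/2, -6)

C = (17/2, -6)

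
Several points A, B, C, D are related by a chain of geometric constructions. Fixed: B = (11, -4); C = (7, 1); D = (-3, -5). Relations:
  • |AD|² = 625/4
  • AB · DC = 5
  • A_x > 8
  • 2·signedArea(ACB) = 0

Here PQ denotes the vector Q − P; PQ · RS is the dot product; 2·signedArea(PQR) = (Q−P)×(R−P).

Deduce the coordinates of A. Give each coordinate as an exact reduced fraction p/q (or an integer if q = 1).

1. A_x = 9  [2·signedArea(ACB) = 0 ∩ AB · DC = 5]
2. A_y = -3/2  [2·signedArea(ACB) = 0 ∩ AB · DC = 5]
   → A = (9, -3/2)

A = (9, -3/2)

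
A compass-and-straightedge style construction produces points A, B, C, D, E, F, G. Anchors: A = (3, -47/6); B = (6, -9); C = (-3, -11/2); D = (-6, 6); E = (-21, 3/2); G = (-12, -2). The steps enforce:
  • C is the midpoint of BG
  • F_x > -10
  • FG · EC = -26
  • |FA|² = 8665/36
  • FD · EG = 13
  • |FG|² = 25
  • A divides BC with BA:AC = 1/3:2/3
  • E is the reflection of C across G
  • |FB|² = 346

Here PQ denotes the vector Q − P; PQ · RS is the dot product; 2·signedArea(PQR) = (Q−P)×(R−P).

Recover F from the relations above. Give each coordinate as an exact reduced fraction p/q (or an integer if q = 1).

F = (-9, 2)

1. F_x = -9  [line -9·x + 7/2·y + -88 = 0 ∩ |FG|² = 25]
2. F_y = 2  [line -9·x + 7/2·y + -88 = 0 ∩ |FG|² = 25]
   → F = (-9, 2)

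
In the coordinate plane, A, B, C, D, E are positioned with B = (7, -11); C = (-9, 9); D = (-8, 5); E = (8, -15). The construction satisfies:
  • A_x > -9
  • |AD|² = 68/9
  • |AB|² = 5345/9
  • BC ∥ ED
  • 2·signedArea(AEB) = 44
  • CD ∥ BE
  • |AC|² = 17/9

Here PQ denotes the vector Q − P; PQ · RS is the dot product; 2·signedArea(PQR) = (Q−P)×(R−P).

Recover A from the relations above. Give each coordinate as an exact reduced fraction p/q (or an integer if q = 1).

1. A_x = -26/3  [line -4·x + -1·y + -27 = 0 ∩ |AC|² = 17/9]
2. A_y = 23/3  [line -4·x + -1·y + -27 = 0 ∩ |AC|² = 17/9]
   → A = (-26/3, 23/3)

A = (-26/3, 23/3)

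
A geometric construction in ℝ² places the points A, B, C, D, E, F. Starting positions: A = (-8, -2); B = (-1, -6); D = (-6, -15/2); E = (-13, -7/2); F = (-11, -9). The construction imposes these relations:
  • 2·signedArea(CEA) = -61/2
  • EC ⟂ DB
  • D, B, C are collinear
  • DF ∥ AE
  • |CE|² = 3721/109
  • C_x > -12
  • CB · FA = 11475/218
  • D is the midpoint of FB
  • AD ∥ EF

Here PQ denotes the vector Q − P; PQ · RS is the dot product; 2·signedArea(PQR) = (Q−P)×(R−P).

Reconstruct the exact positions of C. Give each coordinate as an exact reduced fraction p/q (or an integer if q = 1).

C = (-1234/109, -1983/218)

1. C_x = -1234/109  [D, B, C are collinear ∩ EC ⟂ DB]
2. C_y = -1983/218  [D, B, C are collinear ∩ EC ⟂ DB]
   → C = (-1234/109, -1983/218)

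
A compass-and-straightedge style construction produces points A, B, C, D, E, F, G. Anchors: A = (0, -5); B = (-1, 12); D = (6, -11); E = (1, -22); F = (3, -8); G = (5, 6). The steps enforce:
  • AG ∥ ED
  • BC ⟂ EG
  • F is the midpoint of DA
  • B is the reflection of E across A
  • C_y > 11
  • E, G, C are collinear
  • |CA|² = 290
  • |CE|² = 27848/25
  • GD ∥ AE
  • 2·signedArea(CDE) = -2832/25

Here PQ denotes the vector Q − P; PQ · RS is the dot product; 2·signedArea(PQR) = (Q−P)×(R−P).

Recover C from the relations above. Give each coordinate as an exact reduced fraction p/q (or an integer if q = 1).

1. C_x = 143/25  [E, G, C are collinear ∩ BC ⟂ EG]
2. C_y = 276/25  [E, G, C are collinear ∩ BC ⟂ EG]
   → C = (143/25, 276/25)

C = (143/25, 276/25)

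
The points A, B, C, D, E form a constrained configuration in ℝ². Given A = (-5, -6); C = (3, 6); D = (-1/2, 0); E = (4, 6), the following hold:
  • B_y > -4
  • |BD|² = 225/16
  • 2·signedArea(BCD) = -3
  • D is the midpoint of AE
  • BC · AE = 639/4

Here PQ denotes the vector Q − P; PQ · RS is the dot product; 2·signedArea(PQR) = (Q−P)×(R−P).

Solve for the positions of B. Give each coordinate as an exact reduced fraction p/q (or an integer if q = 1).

1. B_x = -11/4  [2·signedArea(BCD) = -3 ∩ BC · AE = 639/4]
2. B_y = -3  [2·signedArea(BCD) = -3 ∩ BC · AE = 639/4]
   → B = (-11/4, -3)

B = (-11/4, -3)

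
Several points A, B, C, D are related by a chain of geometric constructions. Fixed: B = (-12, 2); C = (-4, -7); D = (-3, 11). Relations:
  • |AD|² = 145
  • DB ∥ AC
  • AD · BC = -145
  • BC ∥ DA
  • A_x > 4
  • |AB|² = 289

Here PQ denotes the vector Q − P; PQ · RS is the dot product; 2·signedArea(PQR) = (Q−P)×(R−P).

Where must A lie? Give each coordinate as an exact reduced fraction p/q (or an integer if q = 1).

A = (5, 2)

1. A_x = 5  [DB ∥ AC ∩ BC ∥ DA]
2. A_y = 2  [DB ∥ AC ∩ BC ∥ DA]
   → A = (5, 2)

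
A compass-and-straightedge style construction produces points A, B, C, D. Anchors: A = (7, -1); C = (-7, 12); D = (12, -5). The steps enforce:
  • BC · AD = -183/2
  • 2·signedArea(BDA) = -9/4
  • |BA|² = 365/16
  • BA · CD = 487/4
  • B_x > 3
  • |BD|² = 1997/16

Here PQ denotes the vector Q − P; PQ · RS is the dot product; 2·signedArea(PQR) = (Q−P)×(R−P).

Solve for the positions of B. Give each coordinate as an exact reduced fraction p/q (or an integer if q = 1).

B = (7/2, 9/4)

1. B_x = 7/2  [2·signedArea(BDA) = -9/4 ∩ BC · AD = -183/2]
2. B_y = 9/4  [2·signedArea(BDA) = -9/4 ∩ BC · AD = -183/2]
   → B = (7/2, 9/4)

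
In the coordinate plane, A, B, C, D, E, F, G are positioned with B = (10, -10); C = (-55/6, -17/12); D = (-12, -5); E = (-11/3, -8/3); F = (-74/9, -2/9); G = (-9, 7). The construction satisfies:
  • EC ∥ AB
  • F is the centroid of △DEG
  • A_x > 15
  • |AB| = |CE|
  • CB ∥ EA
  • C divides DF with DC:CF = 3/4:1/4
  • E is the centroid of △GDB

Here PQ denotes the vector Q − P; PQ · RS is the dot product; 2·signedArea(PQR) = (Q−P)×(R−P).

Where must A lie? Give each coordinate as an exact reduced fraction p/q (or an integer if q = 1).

A = (31/2, -45/4)

1. A_x = 31/2  [EC ∥ AB ∩ CB ∥ EA]
2. A_y = -45/4  [EC ∥ AB ∩ CB ∥ EA]
   → A = (31/2, -45/4)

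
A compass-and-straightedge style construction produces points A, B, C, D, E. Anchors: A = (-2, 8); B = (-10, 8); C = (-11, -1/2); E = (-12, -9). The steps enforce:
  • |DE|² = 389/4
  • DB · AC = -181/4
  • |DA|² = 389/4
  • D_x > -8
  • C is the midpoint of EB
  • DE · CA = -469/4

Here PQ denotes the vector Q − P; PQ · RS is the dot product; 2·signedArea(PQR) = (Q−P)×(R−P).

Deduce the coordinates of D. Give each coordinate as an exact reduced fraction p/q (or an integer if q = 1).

1. D_x = -7  [line 9·x + 17/2·y + 269/4 = 0 ∩ |DA|² = 389/4]
2. D_y = -1/2  [line 9·x + 17/2·y + 269/4 = 0 ∩ |DA|² = 389/4]
   → D = (-7, -1/2)

D = (-7, -1/2)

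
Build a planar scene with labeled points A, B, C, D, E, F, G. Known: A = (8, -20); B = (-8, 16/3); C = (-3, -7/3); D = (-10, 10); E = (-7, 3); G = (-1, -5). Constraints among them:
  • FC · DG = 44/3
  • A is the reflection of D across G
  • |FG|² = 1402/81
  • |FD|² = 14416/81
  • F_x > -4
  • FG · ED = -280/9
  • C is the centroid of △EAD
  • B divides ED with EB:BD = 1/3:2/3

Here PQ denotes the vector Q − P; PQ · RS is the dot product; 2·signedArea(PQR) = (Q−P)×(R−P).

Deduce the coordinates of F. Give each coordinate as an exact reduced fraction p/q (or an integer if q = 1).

F = (-10/3, -14/9)

1. F_x = -10/3  [FC · DG = 44/3 ∩ FG · ED = -280/9]
2. F_y = -14/9  [FC · DG = 44/3 ∩ FG · ED = -280/9]
   → F = (-10/3, -14/9)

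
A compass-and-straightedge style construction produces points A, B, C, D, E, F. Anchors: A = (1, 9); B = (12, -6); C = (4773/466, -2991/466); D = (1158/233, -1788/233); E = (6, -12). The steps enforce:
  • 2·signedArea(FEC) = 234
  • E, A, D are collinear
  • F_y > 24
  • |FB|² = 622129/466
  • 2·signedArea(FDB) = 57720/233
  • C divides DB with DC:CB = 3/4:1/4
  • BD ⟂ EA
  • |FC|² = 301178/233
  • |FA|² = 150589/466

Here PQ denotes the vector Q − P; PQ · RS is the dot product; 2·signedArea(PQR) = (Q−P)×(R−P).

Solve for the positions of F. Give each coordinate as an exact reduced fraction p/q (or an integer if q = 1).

1. F_x = -3841/466  [2·signedArea(FDB) = 57720/233 ∩ 2·signedArea(FEC) = 234]
2. F_y = 11379/466  [2·signedArea(FDB) = 57720/233 ∩ 2·signedArea(FEC) = 234]
   → F = (-3841/466, 11379/466)

F = (-3841/466, 11379/466)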